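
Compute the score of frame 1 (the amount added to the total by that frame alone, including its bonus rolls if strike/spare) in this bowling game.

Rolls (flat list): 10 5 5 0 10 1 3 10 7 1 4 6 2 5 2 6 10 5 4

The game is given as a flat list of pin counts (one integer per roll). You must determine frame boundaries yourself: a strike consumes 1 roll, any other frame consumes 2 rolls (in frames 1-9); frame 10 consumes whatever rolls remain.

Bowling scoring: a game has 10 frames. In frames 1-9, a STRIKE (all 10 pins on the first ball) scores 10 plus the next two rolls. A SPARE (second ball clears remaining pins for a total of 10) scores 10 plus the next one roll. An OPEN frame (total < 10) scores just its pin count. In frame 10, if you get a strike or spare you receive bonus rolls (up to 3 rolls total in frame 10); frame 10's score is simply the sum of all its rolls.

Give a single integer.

Frame 1: STRIKE. 10 + next two rolls (5+5) = 20. Cumulative: 20
Frame 2: SPARE (5+5=10). 10 + next roll (0) = 10. Cumulative: 30
Frame 3: SPARE (0+10=10). 10 + next roll (1) = 11. Cumulative: 41

Answer: 20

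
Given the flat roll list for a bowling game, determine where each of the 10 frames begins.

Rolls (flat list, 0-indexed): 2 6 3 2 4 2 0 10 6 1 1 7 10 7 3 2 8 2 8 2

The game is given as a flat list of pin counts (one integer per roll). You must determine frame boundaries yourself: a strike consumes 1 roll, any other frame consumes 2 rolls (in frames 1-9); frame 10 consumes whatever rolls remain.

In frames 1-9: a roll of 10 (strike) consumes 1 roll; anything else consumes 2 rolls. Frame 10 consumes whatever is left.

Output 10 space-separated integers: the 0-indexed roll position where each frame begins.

Frame 1 starts at roll index 0: rolls=2,6 (sum=8), consumes 2 rolls
Frame 2 starts at roll index 2: rolls=3,2 (sum=5), consumes 2 rolls
Frame 3 starts at roll index 4: rolls=4,2 (sum=6), consumes 2 rolls
Frame 4 starts at roll index 6: rolls=0,10 (sum=10), consumes 2 rolls
Frame 5 starts at roll index 8: rolls=6,1 (sum=7), consumes 2 rolls
Frame 6 starts at roll index 10: rolls=1,7 (sum=8), consumes 2 rolls
Frame 7 starts at roll index 12: roll=10 (strike), consumes 1 roll
Frame 8 starts at roll index 13: rolls=7,3 (sum=10), consumes 2 rolls
Frame 9 starts at roll index 15: rolls=2,8 (sum=10), consumes 2 rolls
Frame 10 starts at roll index 17: 3 remaining rolls

Answer: 0 2 4 6 8 10 12 13 15 17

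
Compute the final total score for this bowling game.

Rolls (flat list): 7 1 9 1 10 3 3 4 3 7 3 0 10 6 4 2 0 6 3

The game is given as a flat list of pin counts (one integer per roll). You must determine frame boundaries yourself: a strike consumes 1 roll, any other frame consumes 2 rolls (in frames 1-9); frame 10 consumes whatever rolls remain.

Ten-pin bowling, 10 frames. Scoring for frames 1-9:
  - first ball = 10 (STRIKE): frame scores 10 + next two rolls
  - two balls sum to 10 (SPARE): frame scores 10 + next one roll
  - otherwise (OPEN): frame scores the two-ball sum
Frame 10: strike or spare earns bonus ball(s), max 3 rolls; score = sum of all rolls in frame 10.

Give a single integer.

Frame 1: OPEN (7+1=8). Cumulative: 8
Frame 2: SPARE (9+1=10). 10 + next roll (10) = 20. Cumulative: 28
Frame 3: STRIKE. 10 + next two rolls (3+3) = 16. Cumulative: 44
Frame 4: OPEN (3+3=6). Cumulative: 50
Frame 5: OPEN (4+3=7). Cumulative: 57
Frame 6: SPARE (7+3=10). 10 + next roll (0) = 10. Cumulative: 67
Frame 7: SPARE (0+10=10). 10 + next roll (6) = 16. Cumulative: 83
Frame 8: SPARE (6+4=10). 10 + next roll (2) = 12. Cumulative: 95
Frame 9: OPEN (2+0=2). Cumulative: 97
Frame 10: OPEN. Sum of all frame-10 rolls (6+3) = 9. Cumulative: 106

Answer: 106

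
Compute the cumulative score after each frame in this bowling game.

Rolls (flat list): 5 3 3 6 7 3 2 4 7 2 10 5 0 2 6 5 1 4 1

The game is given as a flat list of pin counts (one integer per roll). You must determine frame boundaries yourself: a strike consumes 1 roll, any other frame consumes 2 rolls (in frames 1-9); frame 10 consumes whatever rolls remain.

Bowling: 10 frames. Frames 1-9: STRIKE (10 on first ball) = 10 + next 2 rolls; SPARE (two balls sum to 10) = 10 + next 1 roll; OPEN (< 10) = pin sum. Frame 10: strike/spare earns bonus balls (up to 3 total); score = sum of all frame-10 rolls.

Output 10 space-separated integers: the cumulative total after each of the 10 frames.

Answer: 8 17 29 35 44 59 64 72 78 83

Derivation:
Frame 1: OPEN (5+3=8). Cumulative: 8
Frame 2: OPEN (3+6=9). Cumulative: 17
Frame 3: SPARE (7+3=10). 10 + next roll (2) = 12. Cumulative: 29
Frame 4: OPEN (2+4=6). Cumulative: 35
Frame 5: OPEN (7+2=9). Cumulative: 44
Frame 6: STRIKE. 10 + next two rolls (5+0) = 15. Cumulative: 59
Frame 7: OPEN (5+0=5). Cumulative: 64
Frame 8: OPEN (2+6=8). Cumulative: 72
Frame 9: OPEN (5+1=6). Cumulative: 78
Frame 10: OPEN. Sum of all frame-10 rolls (4+1) = 5. Cumulative: 83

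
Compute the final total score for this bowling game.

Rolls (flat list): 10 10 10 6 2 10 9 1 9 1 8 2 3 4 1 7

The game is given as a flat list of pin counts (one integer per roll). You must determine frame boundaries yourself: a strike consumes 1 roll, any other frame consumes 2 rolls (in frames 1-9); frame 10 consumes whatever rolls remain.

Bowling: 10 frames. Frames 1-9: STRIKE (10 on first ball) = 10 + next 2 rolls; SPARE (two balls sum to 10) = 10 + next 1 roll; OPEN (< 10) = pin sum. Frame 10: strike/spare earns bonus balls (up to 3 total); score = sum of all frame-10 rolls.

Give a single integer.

Answer: 167

Derivation:
Frame 1: STRIKE. 10 + next two rolls (10+10) = 30. Cumulative: 30
Frame 2: STRIKE. 10 + next two rolls (10+6) = 26. Cumulative: 56
Frame 3: STRIKE. 10 + next two rolls (6+2) = 18. Cumulative: 74
Frame 4: OPEN (6+2=8). Cumulative: 82
Frame 5: STRIKE. 10 + next two rolls (9+1) = 20. Cumulative: 102
Frame 6: SPARE (9+1=10). 10 + next roll (9) = 19. Cumulative: 121
Frame 7: SPARE (9+1=10). 10 + next roll (8) = 18. Cumulative: 139
Frame 8: SPARE (8+2=10). 10 + next roll (3) = 13. Cumulative: 152
Frame 9: OPEN (3+4=7). Cumulative: 159
Frame 10: OPEN. Sum of all frame-10 rolls (1+7) = 8. Cumulative: 167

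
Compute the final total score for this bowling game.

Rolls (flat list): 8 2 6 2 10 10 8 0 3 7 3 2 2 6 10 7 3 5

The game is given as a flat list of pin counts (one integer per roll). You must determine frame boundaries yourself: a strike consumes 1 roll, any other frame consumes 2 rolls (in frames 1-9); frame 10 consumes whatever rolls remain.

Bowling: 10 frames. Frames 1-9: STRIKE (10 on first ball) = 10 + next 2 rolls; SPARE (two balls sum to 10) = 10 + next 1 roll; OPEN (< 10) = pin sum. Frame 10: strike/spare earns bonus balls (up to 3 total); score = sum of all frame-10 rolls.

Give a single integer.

Answer: 139

Derivation:
Frame 1: SPARE (8+2=10). 10 + next roll (6) = 16. Cumulative: 16
Frame 2: OPEN (6+2=8). Cumulative: 24
Frame 3: STRIKE. 10 + next two rolls (10+8) = 28. Cumulative: 52
Frame 4: STRIKE. 10 + next two rolls (8+0) = 18. Cumulative: 70
Frame 5: OPEN (8+0=8). Cumulative: 78
Frame 6: SPARE (3+7=10). 10 + next roll (3) = 13. Cumulative: 91
Frame 7: OPEN (3+2=5). Cumulative: 96
Frame 8: OPEN (2+6=8). Cumulative: 104
Frame 9: STRIKE. 10 + next two rolls (7+3) = 20. Cumulative: 124
Frame 10: SPARE. Sum of all frame-10 rolls (7+3+5) = 15. Cumulative: 139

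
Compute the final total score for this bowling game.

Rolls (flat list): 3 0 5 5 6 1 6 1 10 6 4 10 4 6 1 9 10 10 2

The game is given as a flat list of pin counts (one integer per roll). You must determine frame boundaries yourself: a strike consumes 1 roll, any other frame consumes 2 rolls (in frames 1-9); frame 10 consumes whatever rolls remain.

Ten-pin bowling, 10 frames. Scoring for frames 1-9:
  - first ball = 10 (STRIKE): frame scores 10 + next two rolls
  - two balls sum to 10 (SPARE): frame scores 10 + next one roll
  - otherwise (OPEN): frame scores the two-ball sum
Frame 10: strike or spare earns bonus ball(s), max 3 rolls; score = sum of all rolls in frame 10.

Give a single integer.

Frame 1: OPEN (3+0=3). Cumulative: 3
Frame 2: SPARE (5+5=10). 10 + next roll (6) = 16. Cumulative: 19
Frame 3: OPEN (6+1=7). Cumulative: 26
Frame 4: OPEN (6+1=7). Cumulative: 33
Frame 5: STRIKE. 10 + next two rolls (6+4) = 20. Cumulative: 53
Frame 6: SPARE (6+4=10). 10 + next roll (10) = 20. Cumulative: 73
Frame 7: STRIKE. 10 + next two rolls (4+6) = 20. Cumulative: 93
Frame 8: SPARE (4+6=10). 10 + next roll (1) = 11. Cumulative: 104
Frame 9: SPARE (1+9=10). 10 + next roll (10) = 20. Cumulative: 124
Frame 10: STRIKE. Sum of all frame-10 rolls (10+10+2) = 22. Cumulative: 146

Answer: 146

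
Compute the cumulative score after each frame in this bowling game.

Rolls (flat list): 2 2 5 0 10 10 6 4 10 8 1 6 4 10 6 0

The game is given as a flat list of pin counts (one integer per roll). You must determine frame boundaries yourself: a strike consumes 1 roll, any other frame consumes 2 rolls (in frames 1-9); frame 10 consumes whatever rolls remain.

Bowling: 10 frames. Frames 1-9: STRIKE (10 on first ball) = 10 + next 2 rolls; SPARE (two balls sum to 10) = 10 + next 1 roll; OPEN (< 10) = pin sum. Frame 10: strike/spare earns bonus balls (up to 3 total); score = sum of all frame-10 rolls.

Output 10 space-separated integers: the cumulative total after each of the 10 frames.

Answer: 4 9 35 55 75 94 103 123 139 145

Derivation:
Frame 1: OPEN (2+2=4). Cumulative: 4
Frame 2: OPEN (5+0=5). Cumulative: 9
Frame 3: STRIKE. 10 + next two rolls (10+6) = 26. Cumulative: 35
Frame 4: STRIKE. 10 + next two rolls (6+4) = 20. Cumulative: 55
Frame 5: SPARE (6+4=10). 10 + next roll (10) = 20. Cumulative: 75
Frame 6: STRIKE. 10 + next two rolls (8+1) = 19. Cumulative: 94
Frame 7: OPEN (8+1=9). Cumulative: 103
Frame 8: SPARE (6+4=10). 10 + next roll (10) = 20. Cumulative: 123
Frame 9: STRIKE. 10 + next two rolls (6+0) = 16. Cumulative: 139
Frame 10: OPEN. Sum of all frame-10 rolls (6+0) = 6. Cumulative: 145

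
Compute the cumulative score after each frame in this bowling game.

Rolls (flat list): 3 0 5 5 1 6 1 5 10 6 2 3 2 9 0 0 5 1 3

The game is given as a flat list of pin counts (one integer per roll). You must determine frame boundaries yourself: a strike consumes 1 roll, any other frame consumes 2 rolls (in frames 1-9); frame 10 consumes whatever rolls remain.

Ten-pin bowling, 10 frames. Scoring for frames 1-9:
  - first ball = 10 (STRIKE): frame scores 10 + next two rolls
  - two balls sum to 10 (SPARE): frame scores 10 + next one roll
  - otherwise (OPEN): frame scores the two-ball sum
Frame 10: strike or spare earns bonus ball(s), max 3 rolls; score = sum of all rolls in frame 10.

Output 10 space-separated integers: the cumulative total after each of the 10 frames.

Answer: 3 14 21 27 45 53 58 67 72 76

Derivation:
Frame 1: OPEN (3+0=3). Cumulative: 3
Frame 2: SPARE (5+5=10). 10 + next roll (1) = 11. Cumulative: 14
Frame 3: OPEN (1+6=7). Cumulative: 21
Frame 4: OPEN (1+5=6). Cumulative: 27
Frame 5: STRIKE. 10 + next two rolls (6+2) = 18. Cumulative: 45
Frame 6: OPEN (6+2=8). Cumulative: 53
Frame 7: OPEN (3+2=5). Cumulative: 58
Frame 8: OPEN (9+0=9). Cumulative: 67
Frame 9: OPEN (0+5=5). Cumulative: 72
Frame 10: OPEN. Sum of all frame-10 rolls (1+3) = 4. Cumulative: 76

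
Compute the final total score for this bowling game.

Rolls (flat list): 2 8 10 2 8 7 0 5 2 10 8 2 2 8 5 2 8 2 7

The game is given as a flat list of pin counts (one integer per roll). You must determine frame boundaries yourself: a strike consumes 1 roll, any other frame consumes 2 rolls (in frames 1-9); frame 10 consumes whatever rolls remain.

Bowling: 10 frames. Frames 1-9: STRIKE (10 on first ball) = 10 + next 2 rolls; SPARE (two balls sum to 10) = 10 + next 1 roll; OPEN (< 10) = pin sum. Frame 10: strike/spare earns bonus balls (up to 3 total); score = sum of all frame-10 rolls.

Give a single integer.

Answer: 142

Derivation:
Frame 1: SPARE (2+8=10). 10 + next roll (10) = 20. Cumulative: 20
Frame 2: STRIKE. 10 + next two rolls (2+8) = 20. Cumulative: 40
Frame 3: SPARE (2+8=10). 10 + next roll (7) = 17. Cumulative: 57
Frame 4: OPEN (7+0=7). Cumulative: 64
Frame 5: OPEN (5+2=7). Cumulative: 71
Frame 6: STRIKE. 10 + next two rolls (8+2) = 20. Cumulative: 91
Frame 7: SPARE (8+2=10). 10 + next roll (2) = 12. Cumulative: 103
Frame 8: SPARE (2+8=10). 10 + next roll (5) = 15. Cumulative: 118
Frame 9: OPEN (5+2=7). Cumulative: 125
Frame 10: SPARE. Sum of all frame-10 rolls (8+2+7) = 17. Cumulative: 142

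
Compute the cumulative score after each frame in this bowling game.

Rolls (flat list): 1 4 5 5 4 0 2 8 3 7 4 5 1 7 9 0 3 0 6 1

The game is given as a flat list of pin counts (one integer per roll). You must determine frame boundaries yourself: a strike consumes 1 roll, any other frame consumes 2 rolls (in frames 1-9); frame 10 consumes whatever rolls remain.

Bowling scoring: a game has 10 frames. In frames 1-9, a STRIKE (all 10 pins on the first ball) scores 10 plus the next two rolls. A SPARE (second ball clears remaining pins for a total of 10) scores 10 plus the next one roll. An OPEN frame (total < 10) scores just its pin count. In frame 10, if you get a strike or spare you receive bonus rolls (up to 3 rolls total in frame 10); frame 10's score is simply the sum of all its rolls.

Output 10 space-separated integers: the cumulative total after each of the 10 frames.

Frame 1: OPEN (1+4=5). Cumulative: 5
Frame 2: SPARE (5+5=10). 10 + next roll (4) = 14. Cumulative: 19
Frame 3: OPEN (4+0=4). Cumulative: 23
Frame 4: SPARE (2+8=10). 10 + next roll (3) = 13. Cumulative: 36
Frame 5: SPARE (3+7=10). 10 + next roll (4) = 14. Cumulative: 50
Frame 6: OPEN (4+5=9). Cumulative: 59
Frame 7: OPEN (1+7=8). Cumulative: 67
Frame 8: OPEN (9+0=9). Cumulative: 76
Frame 9: OPEN (3+0=3). Cumulative: 79
Frame 10: OPEN. Sum of all frame-10 rolls (6+1) = 7. Cumulative: 86

Answer: 5 19 23 36 50 59 67 76 79 86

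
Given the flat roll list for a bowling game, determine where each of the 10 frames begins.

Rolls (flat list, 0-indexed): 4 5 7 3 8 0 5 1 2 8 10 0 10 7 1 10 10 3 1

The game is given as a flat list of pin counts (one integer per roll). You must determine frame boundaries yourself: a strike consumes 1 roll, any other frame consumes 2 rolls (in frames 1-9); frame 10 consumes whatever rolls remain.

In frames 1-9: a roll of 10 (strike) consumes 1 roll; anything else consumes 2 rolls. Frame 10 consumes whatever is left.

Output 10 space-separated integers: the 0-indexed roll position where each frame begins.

Answer: 0 2 4 6 8 10 11 13 15 16

Derivation:
Frame 1 starts at roll index 0: rolls=4,5 (sum=9), consumes 2 rolls
Frame 2 starts at roll index 2: rolls=7,3 (sum=10), consumes 2 rolls
Frame 3 starts at roll index 4: rolls=8,0 (sum=8), consumes 2 rolls
Frame 4 starts at roll index 6: rolls=5,1 (sum=6), consumes 2 rolls
Frame 5 starts at roll index 8: rolls=2,8 (sum=10), consumes 2 rolls
Frame 6 starts at roll index 10: roll=10 (strike), consumes 1 roll
Frame 7 starts at roll index 11: rolls=0,10 (sum=10), consumes 2 rolls
Frame 8 starts at roll index 13: rolls=7,1 (sum=8), consumes 2 rolls
Frame 9 starts at roll index 15: roll=10 (strike), consumes 1 roll
Frame 10 starts at roll index 16: 3 remaining rolls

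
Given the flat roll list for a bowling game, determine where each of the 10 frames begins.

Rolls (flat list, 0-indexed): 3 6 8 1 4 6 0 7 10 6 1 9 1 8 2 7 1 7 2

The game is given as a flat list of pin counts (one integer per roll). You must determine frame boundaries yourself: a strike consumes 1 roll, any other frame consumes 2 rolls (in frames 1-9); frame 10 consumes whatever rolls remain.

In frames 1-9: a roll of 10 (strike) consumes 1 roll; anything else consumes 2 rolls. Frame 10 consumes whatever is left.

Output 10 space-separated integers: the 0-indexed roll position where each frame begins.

Frame 1 starts at roll index 0: rolls=3,6 (sum=9), consumes 2 rolls
Frame 2 starts at roll index 2: rolls=8,1 (sum=9), consumes 2 rolls
Frame 3 starts at roll index 4: rolls=4,6 (sum=10), consumes 2 rolls
Frame 4 starts at roll index 6: rolls=0,7 (sum=7), consumes 2 rolls
Frame 5 starts at roll index 8: roll=10 (strike), consumes 1 roll
Frame 6 starts at roll index 9: rolls=6,1 (sum=7), consumes 2 rolls
Frame 7 starts at roll index 11: rolls=9,1 (sum=10), consumes 2 rolls
Frame 8 starts at roll index 13: rolls=8,2 (sum=10), consumes 2 rolls
Frame 9 starts at roll index 15: rolls=7,1 (sum=8), consumes 2 rolls
Frame 10 starts at roll index 17: 2 remaining rolls

Answer: 0 2 4 6 8 9 11 13 15 17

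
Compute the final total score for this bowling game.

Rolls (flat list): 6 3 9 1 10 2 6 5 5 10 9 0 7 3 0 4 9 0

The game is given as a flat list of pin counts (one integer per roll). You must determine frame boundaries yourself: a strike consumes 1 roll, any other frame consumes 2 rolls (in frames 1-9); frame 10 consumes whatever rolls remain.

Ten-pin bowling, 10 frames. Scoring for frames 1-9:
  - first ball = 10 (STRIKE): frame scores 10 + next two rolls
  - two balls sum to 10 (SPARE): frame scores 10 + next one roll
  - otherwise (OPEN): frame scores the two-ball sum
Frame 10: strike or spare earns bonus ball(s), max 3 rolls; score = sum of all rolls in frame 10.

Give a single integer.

Frame 1: OPEN (6+3=9). Cumulative: 9
Frame 2: SPARE (9+1=10). 10 + next roll (10) = 20. Cumulative: 29
Frame 3: STRIKE. 10 + next two rolls (2+6) = 18. Cumulative: 47
Frame 4: OPEN (2+6=8). Cumulative: 55
Frame 5: SPARE (5+5=10). 10 + next roll (10) = 20. Cumulative: 75
Frame 6: STRIKE. 10 + next two rolls (9+0) = 19. Cumulative: 94
Frame 7: OPEN (9+0=9). Cumulative: 103
Frame 8: SPARE (7+3=10). 10 + next roll (0) = 10. Cumulative: 113
Frame 9: OPEN (0+4=4). Cumulative: 117
Frame 10: OPEN. Sum of all frame-10 rolls (9+0) = 9. Cumulative: 126

Answer: 126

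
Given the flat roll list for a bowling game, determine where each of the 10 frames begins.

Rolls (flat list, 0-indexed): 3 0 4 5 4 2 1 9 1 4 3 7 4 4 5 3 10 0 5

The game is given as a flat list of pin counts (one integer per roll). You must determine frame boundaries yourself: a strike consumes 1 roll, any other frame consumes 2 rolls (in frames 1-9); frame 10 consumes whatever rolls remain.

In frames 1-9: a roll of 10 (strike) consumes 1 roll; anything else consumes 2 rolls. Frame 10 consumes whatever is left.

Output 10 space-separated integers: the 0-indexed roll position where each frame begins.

Answer: 0 2 4 6 8 10 12 14 16 17

Derivation:
Frame 1 starts at roll index 0: rolls=3,0 (sum=3), consumes 2 rolls
Frame 2 starts at roll index 2: rolls=4,5 (sum=9), consumes 2 rolls
Frame 3 starts at roll index 4: rolls=4,2 (sum=6), consumes 2 rolls
Frame 4 starts at roll index 6: rolls=1,9 (sum=10), consumes 2 rolls
Frame 5 starts at roll index 8: rolls=1,4 (sum=5), consumes 2 rolls
Frame 6 starts at roll index 10: rolls=3,7 (sum=10), consumes 2 rolls
Frame 7 starts at roll index 12: rolls=4,4 (sum=8), consumes 2 rolls
Frame 8 starts at roll index 14: rolls=5,3 (sum=8), consumes 2 rolls
Frame 9 starts at roll index 16: roll=10 (strike), consumes 1 roll
Frame 10 starts at roll index 17: 2 remaining rolls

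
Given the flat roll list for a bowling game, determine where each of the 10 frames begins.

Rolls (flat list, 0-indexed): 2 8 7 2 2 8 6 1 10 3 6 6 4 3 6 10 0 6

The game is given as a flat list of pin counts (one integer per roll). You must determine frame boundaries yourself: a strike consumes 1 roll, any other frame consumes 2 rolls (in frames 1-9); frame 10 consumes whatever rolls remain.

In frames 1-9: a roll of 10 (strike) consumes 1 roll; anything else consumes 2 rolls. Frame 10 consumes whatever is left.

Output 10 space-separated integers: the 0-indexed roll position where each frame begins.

Frame 1 starts at roll index 0: rolls=2,8 (sum=10), consumes 2 rolls
Frame 2 starts at roll index 2: rolls=7,2 (sum=9), consumes 2 rolls
Frame 3 starts at roll index 4: rolls=2,8 (sum=10), consumes 2 rolls
Frame 4 starts at roll index 6: rolls=6,1 (sum=7), consumes 2 rolls
Frame 5 starts at roll index 8: roll=10 (strike), consumes 1 roll
Frame 6 starts at roll index 9: rolls=3,6 (sum=9), consumes 2 rolls
Frame 7 starts at roll index 11: rolls=6,4 (sum=10), consumes 2 rolls
Frame 8 starts at roll index 13: rolls=3,6 (sum=9), consumes 2 rolls
Frame 9 starts at roll index 15: roll=10 (strike), consumes 1 roll
Frame 10 starts at roll index 16: 2 remaining rolls

Answer: 0 2 4 6 8 9 11 13 15 16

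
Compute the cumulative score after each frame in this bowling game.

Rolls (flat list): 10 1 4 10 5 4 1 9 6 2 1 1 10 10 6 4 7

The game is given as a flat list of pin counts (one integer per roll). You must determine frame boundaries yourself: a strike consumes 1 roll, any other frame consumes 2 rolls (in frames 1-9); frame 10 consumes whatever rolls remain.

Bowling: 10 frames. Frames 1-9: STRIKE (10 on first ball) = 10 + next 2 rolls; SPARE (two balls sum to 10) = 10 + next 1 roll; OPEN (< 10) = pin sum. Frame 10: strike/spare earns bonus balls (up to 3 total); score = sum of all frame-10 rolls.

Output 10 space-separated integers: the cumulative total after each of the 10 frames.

Frame 1: STRIKE. 10 + next two rolls (1+4) = 15. Cumulative: 15
Frame 2: OPEN (1+4=5). Cumulative: 20
Frame 3: STRIKE. 10 + next two rolls (5+4) = 19. Cumulative: 39
Frame 4: OPEN (5+4=9). Cumulative: 48
Frame 5: SPARE (1+9=10). 10 + next roll (6) = 16. Cumulative: 64
Frame 6: OPEN (6+2=8). Cumulative: 72
Frame 7: OPEN (1+1=2). Cumulative: 74
Frame 8: STRIKE. 10 + next two rolls (10+6) = 26. Cumulative: 100
Frame 9: STRIKE. 10 + next two rolls (6+4) = 20. Cumulative: 120
Frame 10: SPARE. Sum of all frame-10 rolls (6+4+7) = 17. Cumulative: 137

Answer: 15 20 39 48 64 72 74 100 120 137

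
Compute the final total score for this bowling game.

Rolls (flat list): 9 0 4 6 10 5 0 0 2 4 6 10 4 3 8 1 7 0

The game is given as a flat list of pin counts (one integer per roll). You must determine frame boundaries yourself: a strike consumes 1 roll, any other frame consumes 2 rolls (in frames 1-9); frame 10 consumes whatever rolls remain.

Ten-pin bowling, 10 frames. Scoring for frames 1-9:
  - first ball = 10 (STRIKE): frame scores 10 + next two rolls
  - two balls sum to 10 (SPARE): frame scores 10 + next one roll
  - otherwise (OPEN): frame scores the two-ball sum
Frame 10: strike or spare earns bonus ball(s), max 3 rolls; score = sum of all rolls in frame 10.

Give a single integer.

Answer: 111

Derivation:
Frame 1: OPEN (9+0=9). Cumulative: 9
Frame 2: SPARE (4+6=10). 10 + next roll (10) = 20. Cumulative: 29
Frame 3: STRIKE. 10 + next two rolls (5+0) = 15. Cumulative: 44
Frame 4: OPEN (5+0=5). Cumulative: 49
Frame 5: OPEN (0+2=2). Cumulative: 51
Frame 6: SPARE (4+6=10). 10 + next roll (10) = 20. Cumulative: 71
Frame 7: STRIKE. 10 + next two rolls (4+3) = 17. Cumulative: 88
Frame 8: OPEN (4+3=7). Cumulative: 95
Frame 9: OPEN (8+1=9). Cumulative: 104
Frame 10: OPEN. Sum of all frame-10 rolls (7+0) = 7. Cumulative: 111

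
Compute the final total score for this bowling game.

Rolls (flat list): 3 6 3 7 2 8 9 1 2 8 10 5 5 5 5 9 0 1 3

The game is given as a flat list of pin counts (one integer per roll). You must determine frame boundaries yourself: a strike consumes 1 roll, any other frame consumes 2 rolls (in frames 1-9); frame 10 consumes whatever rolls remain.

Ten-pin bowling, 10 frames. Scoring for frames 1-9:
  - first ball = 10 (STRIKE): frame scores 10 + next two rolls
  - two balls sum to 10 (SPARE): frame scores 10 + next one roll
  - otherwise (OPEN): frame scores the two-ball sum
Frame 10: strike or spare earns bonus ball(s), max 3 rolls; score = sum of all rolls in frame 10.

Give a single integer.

Answer: 139

Derivation:
Frame 1: OPEN (3+6=9). Cumulative: 9
Frame 2: SPARE (3+7=10). 10 + next roll (2) = 12. Cumulative: 21
Frame 3: SPARE (2+8=10). 10 + next roll (9) = 19. Cumulative: 40
Frame 4: SPARE (9+1=10). 10 + next roll (2) = 12. Cumulative: 52
Frame 5: SPARE (2+8=10). 10 + next roll (10) = 20. Cumulative: 72
Frame 6: STRIKE. 10 + next two rolls (5+5) = 20. Cumulative: 92
Frame 7: SPARE (5+5=10). 10 + next roll (5) = 15. Cumulative: 107
Frame 8: SPARE (5+5=10). 10 + next roll (9) = 19. Cumulative: 126
Frame 9: OPEN (9+0=9). Cumulative: 135
Frame 10: OPEN. Sum of all frame-10 rolls (1+3) = 4. Cumulative: 139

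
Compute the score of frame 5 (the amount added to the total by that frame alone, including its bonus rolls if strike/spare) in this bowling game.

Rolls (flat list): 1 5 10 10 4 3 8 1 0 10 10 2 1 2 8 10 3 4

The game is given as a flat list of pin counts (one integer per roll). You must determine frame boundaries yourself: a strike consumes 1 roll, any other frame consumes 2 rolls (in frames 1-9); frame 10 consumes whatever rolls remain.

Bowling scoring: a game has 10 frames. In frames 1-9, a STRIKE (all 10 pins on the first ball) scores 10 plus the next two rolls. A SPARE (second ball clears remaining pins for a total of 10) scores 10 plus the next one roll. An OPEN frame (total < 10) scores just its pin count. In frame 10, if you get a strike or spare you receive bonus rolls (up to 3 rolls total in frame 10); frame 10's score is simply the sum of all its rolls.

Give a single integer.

Answer: 9

Derivation:
Frame 1: OPEN (1+5=6). Cumulative: 6
Frame 2: STRIKE. 10 + next two rolls (10+4) = 24. Cumulative: 30
Frame 3: STRIKE. 10 + next two rolls (4+3) = 17. Cumulative: 47
Frame 4: OPEN (4+3=7). Cumulative: 54
Frame 5: OPEN (8+1=9). Cumulative: 63
Frame 6: SPARE (0+10=10). 10 + next roll (10) = 20. Cumulative: 83
Frame 7: STRIKE. 10 + next two rolls (2+1) = 13. Cumulative: 96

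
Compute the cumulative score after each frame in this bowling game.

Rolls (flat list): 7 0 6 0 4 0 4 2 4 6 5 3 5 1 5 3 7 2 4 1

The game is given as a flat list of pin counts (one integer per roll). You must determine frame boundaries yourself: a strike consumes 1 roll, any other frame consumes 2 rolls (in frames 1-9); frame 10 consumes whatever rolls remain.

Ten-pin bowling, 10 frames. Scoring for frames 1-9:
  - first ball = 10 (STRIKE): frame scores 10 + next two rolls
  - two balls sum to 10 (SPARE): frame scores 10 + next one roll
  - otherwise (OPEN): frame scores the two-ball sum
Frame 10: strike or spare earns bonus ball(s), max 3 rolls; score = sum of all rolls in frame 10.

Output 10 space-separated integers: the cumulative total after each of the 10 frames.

Answer: 7 13 17 23 38 46 52 60 69 74

Derivation:
Frame 1: OPEN (7+0=7). Cumulative: 7
Frame 2: OPEN (6+0=6). Cumulative: 13
Frame 3: OPEN (4+0=4). Cumulative: 17
Frame 4: OPEN (4+2=6). Cumulative: 23
Frame 5: SPARE (4+6=10). 10 + next roll (5) = 15. Cumulative: 38
Frame 6: OPEN (5+3=8). Cumulative: 46
Frame 7: OPEN (5+1=6). Cumulative: 52
Frame 8: OPEN (5+3=8). Cumulative: 60
Frame 9: OPEN (7+2=9). Cumulative: 69
Frame 10: OPEN. Sum of all frame-10 rolls (4+1) = 5. Cumulative: 74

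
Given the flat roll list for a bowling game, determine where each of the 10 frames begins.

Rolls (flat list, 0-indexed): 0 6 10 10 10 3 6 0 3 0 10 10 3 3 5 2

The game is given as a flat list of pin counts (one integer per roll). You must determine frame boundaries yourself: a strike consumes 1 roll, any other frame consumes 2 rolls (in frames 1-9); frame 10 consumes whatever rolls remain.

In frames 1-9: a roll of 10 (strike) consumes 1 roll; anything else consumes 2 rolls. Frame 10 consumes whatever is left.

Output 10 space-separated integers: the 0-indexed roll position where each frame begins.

Answer: 0 2 3 4 5 7 9 11 12 14

Derivation:
Frame 1 starts at roll index 0: rolls=0,6 (sum=6), consumes 2 rolls
Frame 2 starts at roll index 2: roll=10 (strike), consumes 1 roll
Frame 3 starts at roll index 3: roll=10 (strike), consumes 1 roll
Frame 4 starts at roll index 4: roll=10 (strike), consumes 1 roll
Frame 5 starts at roll index 5: rolls=3,6 (sum=9), consumes 2 rolls
Frame 6 starts at roll index 7: rolls=0,3 (sum=3), consumes 2 rolls
Frame 7 starts at roll index 9: rolls=0,10 (sum=10), consumes 2 rolls
Frame 8 starts at roll index 11: roll=10 (strike), consumes 1 roll
Frame 9 starts at roll index 12: rolls=3,3 (sum=6), consumes 2 rolls
Frame 10 starts at roll index 14: 2 remaining rolls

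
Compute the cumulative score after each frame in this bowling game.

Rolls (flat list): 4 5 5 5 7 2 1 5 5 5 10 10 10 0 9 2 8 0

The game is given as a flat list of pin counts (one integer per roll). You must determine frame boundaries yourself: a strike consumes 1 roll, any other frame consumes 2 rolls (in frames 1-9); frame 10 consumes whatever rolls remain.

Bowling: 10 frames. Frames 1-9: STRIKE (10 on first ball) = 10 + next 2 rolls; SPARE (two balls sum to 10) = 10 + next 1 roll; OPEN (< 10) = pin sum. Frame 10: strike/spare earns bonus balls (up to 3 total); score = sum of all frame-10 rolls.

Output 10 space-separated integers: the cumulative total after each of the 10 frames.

Frame 1: OPEN (4+5=9). Cumulative: 9
Frame 2: SPARE (5+5=10). 10 + next roll (7) = 17. Cumulative: 26
Frame 3: OPEN (7+2=9). Cumulative: 35
Frame 4: OPEN (1+5=6). Cumulative: 41
Frame 5: SPARE (5+5=10). 10 + next roll (10) = 20. Cumulative: 61
Frame 6: STRIKE. 10 + next two rolls (10+10) = 30. Cumulative: 91
Frame 7: STRIKE. 10 + next two rolls (10+0) = 20. Cumulative: 111
Frame 8: STRIKE. 10 + next two rolls (0+9) = 19. Cumulative: 130
Frame 9: OPEN (0+9=9). Cumulative: 139
Frame 10: SPARE. Sum of all frame-10 rolls (2+8+0) = 10. Cumulative: 149

Answer: 9 26 35 41 61 91 111 130 139 149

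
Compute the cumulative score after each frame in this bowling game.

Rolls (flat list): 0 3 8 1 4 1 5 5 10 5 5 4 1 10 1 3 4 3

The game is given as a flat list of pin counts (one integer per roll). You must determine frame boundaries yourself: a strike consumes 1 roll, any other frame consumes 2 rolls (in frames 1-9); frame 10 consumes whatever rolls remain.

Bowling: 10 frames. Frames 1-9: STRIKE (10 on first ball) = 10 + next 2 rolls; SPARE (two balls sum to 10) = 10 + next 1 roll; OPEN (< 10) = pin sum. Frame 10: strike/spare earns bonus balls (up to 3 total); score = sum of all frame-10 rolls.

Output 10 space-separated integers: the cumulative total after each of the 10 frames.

Answer: 3 12 17 37 57 71 76 90 94 101

Derivation:
Frame 1: OPEN (0+3=3). Cumulative: 3
Frame 2: OPEN (8+1=9). Cumulative: 12
Frame 3: OPEN (4+1=5). Cumulative: 17
Frame 4: SPARE (5+5=10). 10 + next roll (10) = 20. Cumulative: 37
Frame 5: STRIKE. 10 + next two rolls (5+5) = 20. Cumulative: 57
Frame 6: SPARE (5+5=10). 10 + next roll (4) = 14. Cumulative: 71
Frame 7: OPEN (4+1=5). Cumulative: 76
Frame 8: STRIKE. 10 + next two rolls (1+3) = 14. Cumulative: 90
Frame 9: OPEN (1+3=4). Cumulative: 94
Frame 10: OPEN. Sum of all frame-10 rolls (4+3) = 7. Cumulative: 101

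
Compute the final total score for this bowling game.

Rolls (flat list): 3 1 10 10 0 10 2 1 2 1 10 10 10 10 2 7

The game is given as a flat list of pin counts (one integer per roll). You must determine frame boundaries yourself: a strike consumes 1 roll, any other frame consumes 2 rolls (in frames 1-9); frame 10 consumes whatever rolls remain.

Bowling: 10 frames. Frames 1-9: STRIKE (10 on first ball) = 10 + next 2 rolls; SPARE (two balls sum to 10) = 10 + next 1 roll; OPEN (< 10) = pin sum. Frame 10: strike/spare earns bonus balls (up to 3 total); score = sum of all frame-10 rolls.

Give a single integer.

Frame 1: OPEN (3+1=4). Cumulative: 4
Frame 2: STRIKE. 10 + next two rolls (10+0) = 20. Cumulative: 24
Frame 3: STRIKE. 10 + next two rolls (0+10) = 20. Cumulative: 44
Frame 4: SPARE (0+10=10). 10 + next roll (2) = 12. Cumulative: 56
Frame 5: OPEN (2+1=3). Cumulative: 59
Frame 6: OPEN (2+1=3). Cumulative: 62
Frame 7: STRIKE. 10 + next two rolls (10+10) = 30. Cumulative: 92
Frame 8: STRIKE. 10 + next two rolls (10+10) = 30. Cumulative: 122
Frame 9: STRIKE. 10 + next two rolls (10+2) = 22. Cumulative: 144
Frame 10: STRIKE. Sum of all frame-10 rolls (10+2+7) = 19. Cumulative: 163

Answer: 163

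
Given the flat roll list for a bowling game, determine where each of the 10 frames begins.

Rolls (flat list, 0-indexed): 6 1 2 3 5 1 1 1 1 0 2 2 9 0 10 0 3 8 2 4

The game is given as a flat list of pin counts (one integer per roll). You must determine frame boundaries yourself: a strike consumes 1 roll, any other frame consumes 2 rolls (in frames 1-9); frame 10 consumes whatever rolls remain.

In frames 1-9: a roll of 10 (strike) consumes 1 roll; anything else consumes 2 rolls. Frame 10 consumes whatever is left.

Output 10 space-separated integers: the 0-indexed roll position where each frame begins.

Answer: 0 2 4 6 8 10 12 14 15 17

Derivation:
Frame 1 starts at roll index 0: rolls=6,1 (sum=7), consumes 2 rolls
Frame 2 starts at roll index 2: rolls=2,3 (sum=5), consumes 2 rolls
Frame 3 starts at roll index 4: rolls=5,1 (sum=6), consumes 2 rolls
Frame 4 starts at roll index 6: rolls=1,1 (sum=2), consumes 2 rolls
Frame 5 starts at roll index 8: rolls=1,0 (sum=1), consumes 2 rolls
Frame 6 starts at roll index 10: rolls=2,2 (sum=4), consumes 2 rolls
Frame 7 starts at roll index 12: rolls=9,0 (sum=9), consumes 2 rolls
Frame 8 starts at roll index 14: roll=10 (strike), consumes 1 roll
Frame 9 starts at roll index 15: rolls=0,3 (sum=3), consumes 2 rolls
Frame 10 starts at roll index 17: 3 remaining rolls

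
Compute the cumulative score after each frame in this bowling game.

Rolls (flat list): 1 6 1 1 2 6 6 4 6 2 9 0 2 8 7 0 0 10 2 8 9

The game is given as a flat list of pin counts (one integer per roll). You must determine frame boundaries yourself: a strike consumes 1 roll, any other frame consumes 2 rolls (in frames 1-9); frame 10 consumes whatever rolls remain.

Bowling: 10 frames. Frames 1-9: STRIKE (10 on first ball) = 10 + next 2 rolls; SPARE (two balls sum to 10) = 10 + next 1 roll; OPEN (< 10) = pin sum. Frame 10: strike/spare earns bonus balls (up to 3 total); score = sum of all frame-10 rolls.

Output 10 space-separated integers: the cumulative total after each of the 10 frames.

Answer: 7 9 17 33 41 50 67 74 86 105

Derivation:
Frame 1: OPEN (1+6=7). Cumulative: 7
Frame 2: OPEN (1+1=2). Cumulative: 9
Frame 3: OPEN (2+6=8). Cumulative: 17
Frame 4: SPARE (6+4=10). 10 + next roll (6) = 16. Cumulative: 33
Frame 5: OPEN (6+2=8). Cumulative: 41
Frame 6: OPEN (9+0=9). Cumulative: 50
Frame 7: SPARE (2+8=10). 10 + next roll (7) = 17. Cumulative: 67
Frame 8: OPEN (7+0=7). Cumulative: 74
Frame 9: SPARE (0+10=10). 10 + next roll (2) = 12. Cumulative: 86
Frame 10: SPARE. Sum of all frame-10 rolls (2+8+9) = 19. Cumulative: 105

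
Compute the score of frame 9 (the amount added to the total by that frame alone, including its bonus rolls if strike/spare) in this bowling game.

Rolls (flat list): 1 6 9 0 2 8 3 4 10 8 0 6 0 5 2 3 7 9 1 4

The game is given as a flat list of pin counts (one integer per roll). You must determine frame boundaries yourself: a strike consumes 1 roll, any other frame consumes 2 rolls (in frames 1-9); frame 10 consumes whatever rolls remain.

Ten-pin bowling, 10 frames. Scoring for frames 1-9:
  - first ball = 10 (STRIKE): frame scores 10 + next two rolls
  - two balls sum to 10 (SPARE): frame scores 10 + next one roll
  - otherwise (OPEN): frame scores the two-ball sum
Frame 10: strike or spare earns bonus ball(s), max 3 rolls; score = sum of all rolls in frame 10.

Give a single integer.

Answer: 19

Derivation:
Frame 1: OPEN (1+6=7). Cumulative: 7
Frame 2: OPEN (9+0=9). Cumulative: 16
Frame 3: SPARE (2+8=10). 10 + next roll (3) = 13. Cumulative: 29
Frame 4: OPEN (3+4=7). Cumulative: 36
Frame 5: STRIKE. 10 + next two rolls (8+0) = 18. Cumulative: 54
Frame 6: OPEN (8+0=8). Cumulative: 62
Frame 7: OPEN (6+0=6). Cumulative: 68
Frame 8: OPEN (5+2=7). Cumulative: 75
Frame 9: SPARE (3+7=10). 10 + next roll (9) = 19. Cumulative: 94
Frame 10: SPARE. Sum of all frame-10 rolls (9+1+4) = 14. Cumulative: 108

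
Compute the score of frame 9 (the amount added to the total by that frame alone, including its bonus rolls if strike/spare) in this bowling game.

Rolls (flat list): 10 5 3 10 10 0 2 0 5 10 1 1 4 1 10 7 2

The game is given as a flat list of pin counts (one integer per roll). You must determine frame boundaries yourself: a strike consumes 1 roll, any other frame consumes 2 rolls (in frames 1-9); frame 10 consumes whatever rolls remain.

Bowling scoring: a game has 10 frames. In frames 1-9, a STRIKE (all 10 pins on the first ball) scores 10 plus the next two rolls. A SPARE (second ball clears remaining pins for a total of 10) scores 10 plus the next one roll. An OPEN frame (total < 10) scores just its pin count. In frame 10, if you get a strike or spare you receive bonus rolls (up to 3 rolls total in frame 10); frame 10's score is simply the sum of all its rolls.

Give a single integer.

Answer: 5

Derivation:
Frame 1: STRIKE. 10 + next two rolls (5+3) = 18. Cumulative: 18
Frame 2: OPEN (5+3=8). Cumulative: 26
Frame 3: STRIKE. 10 + next two rolls (10+0) = 20. Cumulative: 46
Frame 4: STRIKE. 10 + next two rolls (0+2) = 12. Cumulative: 58
Frame 5: OPEN (0+2=2). Cumulative: 60
Frame 6: OPEN (0+5=5). Cumulative: 65
Frame 7: STRIKE. 10 + next two rolls (1+1) = 12. Cumulative: 77
Frame 8: OPEN (1+1=2). Cumulative: 79
Frame 9: OPEN (4+1=5). Cumulative: 84
Frame 10: STRIKE. Sum of all frame-10 rolls (10+7+2) = 19. Cumulative: 103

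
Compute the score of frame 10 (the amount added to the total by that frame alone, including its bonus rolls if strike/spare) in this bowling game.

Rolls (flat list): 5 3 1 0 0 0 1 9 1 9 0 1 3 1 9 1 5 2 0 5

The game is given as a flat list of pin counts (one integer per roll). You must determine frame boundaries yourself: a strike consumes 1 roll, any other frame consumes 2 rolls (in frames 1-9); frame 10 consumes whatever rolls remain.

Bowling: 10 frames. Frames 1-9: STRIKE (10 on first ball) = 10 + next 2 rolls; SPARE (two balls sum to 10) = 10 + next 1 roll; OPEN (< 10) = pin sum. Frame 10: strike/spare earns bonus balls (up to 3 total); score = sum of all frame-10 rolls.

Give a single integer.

Answer: 5

Derivation:
Frame 1: OPEN (5+3=8). Cumulative: 8
Frame 2: OPEN (1+0=1). Cumulative: 9
Frame 3: OPEN (0+0=0). Cumulative: 9
Frame 4: SPARE (1+9=10). 10 + next roll (1) = 11. Cumulative: 20
Frame 5: SPARE (1+9=10). 10 + next roll (0) = 10. Cumulative: 30
Frame 6: OPEN (0+1=1). Cumulative: 31
Frame 7: OPEN (3+1=4). Cumulative: 35
Frame 8: SPARE (9+1=10). 10 + next roll (5) = 15. Cumulative: 50
Frame 9: OPEN (5+2=7). Cumulative: 57
Frame 10: OPEN. Sum of all frame-10 rolls (0+5) = 5. Cumulative: 62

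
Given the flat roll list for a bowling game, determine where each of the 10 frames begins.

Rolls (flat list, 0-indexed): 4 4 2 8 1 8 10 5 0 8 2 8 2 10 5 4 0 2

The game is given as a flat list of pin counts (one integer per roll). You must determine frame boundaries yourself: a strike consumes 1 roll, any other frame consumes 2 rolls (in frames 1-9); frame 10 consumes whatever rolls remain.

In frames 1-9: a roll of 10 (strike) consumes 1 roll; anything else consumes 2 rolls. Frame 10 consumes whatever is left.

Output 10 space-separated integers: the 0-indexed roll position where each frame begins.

Frame 1 starts at roll index 0: rolls=4,4 (sum=8), consumes 2 rolls
Frame 2 starts at roll index 2: rolls=2,8 (sum=10), consumes 2 rolls
Frame 3 starts at roll index 4: rolls=1,8 (sum=9), consumes 2 rolls
Frame 4 starts at roll index 6: roll=10 (strike), consumes 1 roll
Frame 5 starts at roll index 7: rolls=5,0 (sum=5), consumes 2 rolls
Frame 6 starts at roll index 9: rolls=8,2 (sum=10), consumes 2 rolls
Frame 7 starts at roll index 11: rolls=8,2 (sum=10), consumes 2 rolls
Frame 8 starts at roll index 13: roll=10 (strike), consumes 1 roll
Frame 9 starts at roll index 14: rolls=5,4 (sum=9), consumes 2 rolls
Frame 10 starts at roll index 16: 2 remaining rolls

Answer: 0 2 4 6 7 9 11 13 14 16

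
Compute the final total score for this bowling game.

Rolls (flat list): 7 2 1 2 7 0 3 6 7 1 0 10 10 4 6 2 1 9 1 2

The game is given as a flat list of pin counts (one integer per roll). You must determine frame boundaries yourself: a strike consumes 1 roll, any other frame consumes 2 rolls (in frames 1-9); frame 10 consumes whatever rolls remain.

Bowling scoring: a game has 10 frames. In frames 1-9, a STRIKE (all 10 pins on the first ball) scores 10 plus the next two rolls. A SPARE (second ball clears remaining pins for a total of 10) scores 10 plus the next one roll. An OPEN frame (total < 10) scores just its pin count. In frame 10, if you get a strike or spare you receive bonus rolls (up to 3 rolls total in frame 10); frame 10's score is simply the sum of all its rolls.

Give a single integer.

Answer: 103

Derivation:
Frame 1: OPEN (7+2=9). Cumulative: 9
Frame 2: OPEN (1+2=3). Cumulative: 12
Frame 3: OPEN (7+0=7). Cumulative: 19
Frame 4: OPEN (3+6=9). Cumulative: 28
Frame 5: OPEN (7+1=8). Cumulative: 36
Frame 6: SPARE (0+10=10). 10 + next roll (10) = 20. Cumulative: 56
Frame 7: STRIKE. 10 + next two rolls (4+6) = 20. Cumulative: 76
Frame 8: SPARE (4+6=10). 10 + next roll (2) = 12. Cumulative: 88
Frame 9: OPEN (2+1=3). Cumulative: 91
Frame 10: SPARE. Sum of all frame-10 rolls (9+1+2) = 12. Cumulative: 103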